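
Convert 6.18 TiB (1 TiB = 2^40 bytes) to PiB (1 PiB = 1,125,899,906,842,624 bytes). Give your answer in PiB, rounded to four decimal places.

0.0060 PiB

6.18 TiB = 6.18 × 2^40 bytes = 6,794,981,859,655.68 bytes
1 PiB = 1,125,899,906,842,624 bytes
6,794,981,859,655.68 / 1,125,899,906,842,624 = 0.0060 PiB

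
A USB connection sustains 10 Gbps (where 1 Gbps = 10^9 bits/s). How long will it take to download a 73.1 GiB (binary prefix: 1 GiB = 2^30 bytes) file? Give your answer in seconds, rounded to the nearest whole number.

73.1 GiB = 78,490,527,334.4 bytes = 627,924,218,675.2 bits
10 Gbps = 10,000,000,000 bits/s
time = 627,924,218,675.2 / 10,000,000,000 = 63 s

63 seconds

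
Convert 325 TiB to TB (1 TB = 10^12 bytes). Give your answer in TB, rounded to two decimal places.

325 TiB = 325 × 2^40 bytes = 357,341,279,027,200 bytes
1 TB = 1,000,000,000,000 bytes
357,341,279,027,200 / 1,000,000,000,000 = 357.34 TB

357.34 TB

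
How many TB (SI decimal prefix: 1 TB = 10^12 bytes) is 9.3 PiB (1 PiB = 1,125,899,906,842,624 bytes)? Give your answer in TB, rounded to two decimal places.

10,470.87 TB

9.3 PiB = 9.3 × 2^50 bytes = 10,470,869,133,636,403.2 bytes
1 TB = 1,000,000,000,000 bytes
10,470,869,133,636,403.2 / 1,000,000,000,000 = 10,470.87 TB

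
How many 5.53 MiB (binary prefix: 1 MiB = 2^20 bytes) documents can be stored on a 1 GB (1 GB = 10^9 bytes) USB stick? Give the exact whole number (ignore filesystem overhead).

Capacity: 1 GB = 1,000,000,000 bytes
Per item: 5.53 MiB = 5,798,625.28 bytes
⌊1,000,000,000 / 5,798,625.28⌋ = 172

172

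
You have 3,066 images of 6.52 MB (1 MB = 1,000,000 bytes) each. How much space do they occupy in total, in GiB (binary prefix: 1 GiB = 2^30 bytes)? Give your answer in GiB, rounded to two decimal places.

Total = 3,066 × 6.52 MB = 19990.32 MB
= 19990.32 × 1,000,000 bytes = 19,990,320,000 bytes
1 GiB = 1,073,741,824 bytes
19,990,320,000 / 1,073,741,824 = 18.62 GiB

18.62 GiB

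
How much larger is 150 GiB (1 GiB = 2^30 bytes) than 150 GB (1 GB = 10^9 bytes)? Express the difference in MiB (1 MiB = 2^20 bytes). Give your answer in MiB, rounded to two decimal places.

10,548.85 MiB

150 GiB = 150 × 1,073,741,824 = 161,061,273,600 bytes
150 GB = 150 × 1,000,000,000 = 150,000,000,000 bytes
difference = 11,061,273,600 bytes
11,061,273,600 / 1,048,576 = 10,548.85 MiB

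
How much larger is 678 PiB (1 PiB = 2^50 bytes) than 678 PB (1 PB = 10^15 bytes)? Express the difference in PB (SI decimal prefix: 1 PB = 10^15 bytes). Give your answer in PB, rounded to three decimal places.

678 PiB = 678 × 1,125,899,906,842,624 = 763,360,136,839,299,072 bytes
678 PB = 678 × 1,000,000,000,000,000 = 678,000,000,000,000,000 bytes
difference = 85,360,136,839,299,072 bytes
85,360,136,839,299,072 / 1,000,000,000,000,000 = 85.360 PB

85.360 PB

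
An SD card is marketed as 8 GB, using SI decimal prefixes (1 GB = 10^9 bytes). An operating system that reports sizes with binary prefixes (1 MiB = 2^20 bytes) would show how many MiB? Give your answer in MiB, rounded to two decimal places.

8 GB = 8 × 10^9 bytes = 8,000,000,000 bytes
1 MiB = 1,048,576 bytes
8,000,000,000 / 1,048,576 = 7,629.39 MiB

7,629.39 MiB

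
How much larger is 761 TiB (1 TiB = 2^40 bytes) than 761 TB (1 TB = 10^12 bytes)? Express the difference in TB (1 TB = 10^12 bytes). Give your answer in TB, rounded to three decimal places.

761 TiB = 761 × 1,099,511,627,776 = 836,728,348,737,536 bytes
761 TB = 761 × 1,000,000,000,000 = 761,000,000,000,000 bytes
difference = 75,728,348,737,536 bytes
75,728,348,737,536 / 1,000,000,000,000 = 75.728 TB

75.728 TB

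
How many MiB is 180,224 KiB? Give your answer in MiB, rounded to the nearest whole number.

180,224 KiB × 1,024 bytes/KiB = 184,549,376 bytes
1 MiB = 1,048,576 bytes
184,549,376 / 1,048,576 = 176 MiB

176 MiB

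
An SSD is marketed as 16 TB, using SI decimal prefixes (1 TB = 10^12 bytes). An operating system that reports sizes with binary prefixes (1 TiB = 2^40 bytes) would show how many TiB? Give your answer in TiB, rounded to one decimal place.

14.6 TiB

16 TB = 16 × 10^12 bytes = 16,000,000,000,000 bytes
1 TiB = 1,099,511,627,776 bytes
16,000,000,000,000 / 1,099,511,627,776 = 14.6 TiB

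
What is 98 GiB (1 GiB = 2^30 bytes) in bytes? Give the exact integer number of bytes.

105,226,698,752 bytes

98 × 1,073,741,824 = 105,226,698,752 bytes  (1 GiB = 2^30 bytes)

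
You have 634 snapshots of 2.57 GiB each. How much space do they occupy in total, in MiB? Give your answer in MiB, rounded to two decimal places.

Total = 634 × 2.57 GiB = 1629.38 GiB
= 1629.38 × 1,073,741,824 bytes = 1,749,533,453,189.12 bytes
1 MiB = 1,048,576 bytes
1,749,533,453,189.12 / 1,048,576 = 1,668,485.12 MiB

1,668,485.12 MiB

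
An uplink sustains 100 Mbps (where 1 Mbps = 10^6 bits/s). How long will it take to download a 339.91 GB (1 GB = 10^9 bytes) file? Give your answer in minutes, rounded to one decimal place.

339.91 GB = 339,910,000,000 bytes = 2,719,280,000,000 bits
100 Mbps = 100,000,000 bits/s
time = 2,719,280,000,000 / 100,000,000 = 27,192.80 s
27,192.80 s / 60 = 453.2 minutes

453.2 minutes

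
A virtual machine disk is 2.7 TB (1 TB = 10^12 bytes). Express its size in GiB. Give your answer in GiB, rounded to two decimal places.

2.7 TB × 1,000,000,000,000 bytes/TB = 2,700,000,000,000 bytes
1 GiB = 2^30 bytes = 1,073,741,824 bytes
2,700,000,000,000 / 1,073,741,824 = 2,514.57 GiB

2,514.57 GiB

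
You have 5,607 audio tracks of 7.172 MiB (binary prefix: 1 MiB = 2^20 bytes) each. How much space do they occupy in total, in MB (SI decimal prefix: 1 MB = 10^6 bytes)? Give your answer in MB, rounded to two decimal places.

Total = 5,607 × 7.172 MiB = 40213.404 MiB
= 40213.404 × 1,048,576 bytes = 42,166,810,312.704 bytes
1 MB = 1,000,000 bytes
42,166,810,312.704 / 1,000,000 = 42,166.81 MB

42,166.81 MB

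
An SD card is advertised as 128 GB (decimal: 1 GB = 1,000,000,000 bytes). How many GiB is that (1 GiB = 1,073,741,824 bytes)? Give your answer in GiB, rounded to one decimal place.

119.2 GiB

128 GB = 128 × 10^9 bytes = 128,000,000,000 bytes
1 GiB = 2^30 bytes = 1,073,741,824 bytes
128,000,000,000 / 1,073,741,824 = 119.2 GiB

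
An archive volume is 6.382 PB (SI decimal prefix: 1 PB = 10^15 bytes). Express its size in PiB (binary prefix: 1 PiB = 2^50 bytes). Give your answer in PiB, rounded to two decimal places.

6.382 PB = 6.382 × 10^15 bytes = 6,382,000,000,000,000 bytes
1 PiB = 1,125,899,906,842,624 bytes
6,382,000,000,000,000 / 1,125,899,906,842,624 = 5.67 PiB

5.67 PiB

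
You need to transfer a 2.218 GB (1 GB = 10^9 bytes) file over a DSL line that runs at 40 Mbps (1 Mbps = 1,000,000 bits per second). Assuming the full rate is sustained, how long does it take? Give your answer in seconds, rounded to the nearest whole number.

444 seconds

2.218 GB = 2,218,000,000 bytes = 17,744,000,000 bits
40 Mbps = 40,000,000 bits/s
time = 17,744,000,000 / 40,000,000 = 444 s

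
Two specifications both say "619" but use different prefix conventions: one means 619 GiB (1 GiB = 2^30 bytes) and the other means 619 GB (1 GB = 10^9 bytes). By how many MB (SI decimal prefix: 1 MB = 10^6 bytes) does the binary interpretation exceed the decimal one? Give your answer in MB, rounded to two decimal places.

619 GiB = 619 × 1,073,741,824 = 664,646,189,056 bytes
619 GB = 619 × 1,000,000,000 = 619,000,000,000 bytes
difference = 45,646,189,056 bytes
45,646,189,056 / 1,000,000 = 45,646.19 MB

45,646.19 MB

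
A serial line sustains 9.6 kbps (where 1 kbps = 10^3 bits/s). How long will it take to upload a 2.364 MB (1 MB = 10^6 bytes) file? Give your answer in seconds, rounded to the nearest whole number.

2.364 MB = 2,364,000 bytes = 18,912,000 bits
9.6 kbps = 9,600 bits/s
time = 18,912,000 / 9,600 = 1,970 s

1,970 seconds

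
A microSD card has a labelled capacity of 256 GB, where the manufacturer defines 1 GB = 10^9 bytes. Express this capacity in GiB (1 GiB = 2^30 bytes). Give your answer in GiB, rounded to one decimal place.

256 GB × 1,000,000,000 bytes/GB = 256,000,000,000 bytes
1 GiB = 1,073,741,824 bytes
256,000,000,000 / 1,073,741,824 = 238.4 GiB

238.4 GiB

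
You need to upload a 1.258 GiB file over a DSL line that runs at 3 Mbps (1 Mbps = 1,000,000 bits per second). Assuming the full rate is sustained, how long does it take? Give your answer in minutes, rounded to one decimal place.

1.258 GiB = 1,350,767,214.592 bytes = 10,806,137,716.736 bits
3 Mbps = 3,000,000 bits/s
time = 10,806,137,716.736 / 3,000,000 = 3,602.05 s
3,602.05 s / 60 = 60.0 minutes

60.0 minutes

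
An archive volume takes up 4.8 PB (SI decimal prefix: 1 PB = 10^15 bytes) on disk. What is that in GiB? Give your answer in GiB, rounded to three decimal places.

4,470,348.358 GiB

4.8 PB × 1,000,000,000,000,000 bytes/PB = 4,800,000,000,000,000 bytes
1 GiB = 1,073,741,824 bytes
4,800,000,000,000,000 / 1,073,741,824 = 4,470,348.358 GiB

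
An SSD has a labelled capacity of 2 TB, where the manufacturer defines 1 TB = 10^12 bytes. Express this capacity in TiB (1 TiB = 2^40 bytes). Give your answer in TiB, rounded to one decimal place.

2 TB = 2 × 10^12 bytes = 2,000,000,000,000 bytes
1 TiB = 1,099,511,627,776 bytes
2,000,000,000,000 / 1,099,511,627,776 = 1.8 TiB

1.8 TiB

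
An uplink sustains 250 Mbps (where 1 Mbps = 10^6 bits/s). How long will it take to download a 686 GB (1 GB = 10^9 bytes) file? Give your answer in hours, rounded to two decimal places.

686 GB = 686,000,000,000 bytes = 5,488,000,000,000 bits
250 Mbps = 250,000,000 bits/s
time = 5,488,000,000,000 / 250,000,000 = 21,952.0000 s
21,952.0000 s / 3600 = 6.10 hours

6.10 hours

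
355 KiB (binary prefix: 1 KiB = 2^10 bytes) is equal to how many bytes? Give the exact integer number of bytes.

355 × 1,024 = 363,520 bytes

363,520 bytes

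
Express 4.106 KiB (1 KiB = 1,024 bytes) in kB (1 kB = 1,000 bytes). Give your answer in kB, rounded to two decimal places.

4.106 KiB = 4.106 × 2^10 bytes = 4,204.544 bytes
1 kB = 1,000 bytes
4,204.544 / 1,000 = 4.20 kB

4.20 kB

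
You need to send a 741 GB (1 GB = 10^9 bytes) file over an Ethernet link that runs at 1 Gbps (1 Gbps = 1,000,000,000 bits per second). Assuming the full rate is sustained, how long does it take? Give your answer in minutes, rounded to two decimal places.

98.80 minutes

741 GB = 741,000,000,000 bytes = 5,928,000,000,000 bits
1 Gbps = 1,000,000,000 bits/s
time = 5,928,000,000,000 / 1,000,000,000 = 5,928.000 s
5,928.000 s / 60 = 98.80 minutes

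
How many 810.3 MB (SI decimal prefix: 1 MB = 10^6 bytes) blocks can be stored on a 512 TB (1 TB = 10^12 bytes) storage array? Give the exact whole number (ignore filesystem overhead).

631,864

Capacity: 512 TB = 512,000,000,000,000 bytes
Per item: 810.3 MB = 810,300,000 bytes
⌊512,000,000,000,000 / 810,300,000⌋ = 631,864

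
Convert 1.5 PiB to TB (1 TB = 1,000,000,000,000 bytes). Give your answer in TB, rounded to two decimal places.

1.5 PiB = 1.5 × 2^50 bytes = 1,688,849,860,263,936 bytes
1 TB = 1,000,000,000,000 bytes
1,688,849,860,263,936 / 1,000,000,000,000 = 1,688.85 TB

1,688.85 TB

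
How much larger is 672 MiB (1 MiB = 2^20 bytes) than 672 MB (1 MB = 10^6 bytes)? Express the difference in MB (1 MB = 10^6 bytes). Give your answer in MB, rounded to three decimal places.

32.643 MB

672 MiB = 672 × 1,048,576 = 704,643,072 bytes
672 MB = 672 × 1,000,000 = 672,000,000 bytes
difference = 32,643,072 bytes
32,643,072 / 1,000,000 = 32.643 MB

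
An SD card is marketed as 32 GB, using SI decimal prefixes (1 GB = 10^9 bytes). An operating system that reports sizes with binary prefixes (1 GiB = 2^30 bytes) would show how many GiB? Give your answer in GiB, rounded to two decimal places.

32 GB × 1,000,000,000 bytes/GB = 32,000,000,000 bytes
1 GiB = 1,073,741,824 bytes
32,000,000,000 / 1,073,741,824 = 29.80 GiB

29.80 GiB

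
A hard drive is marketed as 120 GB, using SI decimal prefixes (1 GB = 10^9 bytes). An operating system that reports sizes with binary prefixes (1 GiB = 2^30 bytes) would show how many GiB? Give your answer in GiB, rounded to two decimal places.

111.76 GiB

120 GB = 120 × 10^9 bytes = 120,000,000,000 bytes
1 GiB = 1,073,741,824 bytes
120,000,000,000 / 1,073,741,824 = 111.76 GiB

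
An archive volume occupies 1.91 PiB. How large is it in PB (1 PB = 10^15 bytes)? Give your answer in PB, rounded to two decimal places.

1.91 PiB × 1,125,899,906,842,624 bytes/PiB = 2,150,468,822,069,411.84 bytes
1 PB = 10^15 bytes = 1,000,000,000,000,000 bytes
2,150,468,822,069,411.84 / 1,000,000,000,000,000 = 2.15 PB

2.15 PB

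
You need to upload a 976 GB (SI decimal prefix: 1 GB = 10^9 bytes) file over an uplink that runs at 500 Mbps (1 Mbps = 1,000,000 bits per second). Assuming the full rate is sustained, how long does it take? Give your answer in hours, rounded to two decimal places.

4.34 hours

976 GB = 976,000,000,000 bytes = 7,808,000,000,000 bits
500 Mbps = 500,000,000 bits/s
time = 7,808,000,000,000 / 500,000,000 = 15,616.0000 s
15,616.0000 s / 3600 = 4.34 hours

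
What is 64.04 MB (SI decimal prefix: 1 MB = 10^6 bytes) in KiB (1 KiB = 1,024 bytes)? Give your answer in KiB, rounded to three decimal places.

62,539.063 KiB

64.04 MB × 1,000,000 bytes/MB = 64,040,000 bytes
1 KiB = 2^10 bytes = 1,024 bytes
64,040,000 / 1,024 = 62,539.063 KiB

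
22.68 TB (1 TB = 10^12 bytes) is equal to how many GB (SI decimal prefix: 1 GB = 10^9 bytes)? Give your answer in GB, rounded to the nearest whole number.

22.68 TB = 22.68 × 10^12 bytes = 22,680,000,000,000 bytes
1 GB = 10^9 bytes = 1,000,000,000 bytes
22,680,000,000,000 / 1,000,000,000 = 22,680 GB

22,680 GB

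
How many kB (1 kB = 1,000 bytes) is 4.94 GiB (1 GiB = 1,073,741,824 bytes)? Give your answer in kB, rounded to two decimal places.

4.94 GiB = 4.94 × 2^30 bytes = 5,304,284,610.56 bytes
1 kB = 10^3 bytes = 1,000 bytes
5,304,284,610.56 / 1,000 = 5,304,284.61 kB

5,304,284.61 kB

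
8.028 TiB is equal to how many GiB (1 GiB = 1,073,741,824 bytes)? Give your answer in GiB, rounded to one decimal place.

8.028 TiB × 1,099,511,627,776 bytes/TiB = 8,826,879,347,785.728 bytes
1 GiB = 2^30 bytes = 1,073,741,824 bytes
8,826,879,347,785.728 / 1,073,741,824 = 8,220.7 GiB

8,220.7 GiB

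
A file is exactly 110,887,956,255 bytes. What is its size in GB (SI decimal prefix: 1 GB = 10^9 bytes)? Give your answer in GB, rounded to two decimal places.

110,887,956,255 bytes given.
1 GB = 1,000,000,000 bytes
110,887,956,255 / 1,000,000,000 = 110.89 GB

110.89 GB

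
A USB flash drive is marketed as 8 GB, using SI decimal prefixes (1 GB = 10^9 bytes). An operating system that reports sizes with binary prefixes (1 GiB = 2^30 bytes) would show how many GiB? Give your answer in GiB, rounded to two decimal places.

7.45 GiB

8 GB = 8 × 10^9 bytes = 8,000,000,000 bytes
1 GiB = 1,073,741,824 bytes
8,000,000,000 / 1,073,741,824 = 7.45 GiB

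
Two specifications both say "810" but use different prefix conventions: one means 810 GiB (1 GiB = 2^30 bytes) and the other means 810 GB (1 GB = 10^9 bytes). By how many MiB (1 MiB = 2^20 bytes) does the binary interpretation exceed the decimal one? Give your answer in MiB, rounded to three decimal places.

810 GiB = 810 × 1,073,741,824 = 869,730,877,440 bytes
810 GB = 810 × 1,000,000,000 = 810,000,000,000 bytes
difference = 59,730,877,440 bytes
59,730,877,440 / 1,048,576 = 56,963.804 MiB

56,963.804 MiB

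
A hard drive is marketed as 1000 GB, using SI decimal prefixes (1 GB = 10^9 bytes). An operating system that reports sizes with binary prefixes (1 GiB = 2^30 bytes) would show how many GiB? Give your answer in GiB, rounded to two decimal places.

931.32 GiB

1000 GB × 1,000,000,000 bytes/GB = 1,000,000,000,000 bytes
1 GiB = 2^30 bytes = 1,073,741,824 bytes
1,000,000,000,000 / 1,073,741,824 = 931.32 GiB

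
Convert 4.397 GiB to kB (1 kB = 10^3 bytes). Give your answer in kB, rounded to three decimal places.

4.397 GiB × 1,073,741,824 bytes/GiB = 4,721,242,800.128 bytes
1 kB = 10^3 bytes = 1,000 bytes
4,721,242,800.128 / 1,000 = 4,721,242.800 kB

4,721,242.800 kB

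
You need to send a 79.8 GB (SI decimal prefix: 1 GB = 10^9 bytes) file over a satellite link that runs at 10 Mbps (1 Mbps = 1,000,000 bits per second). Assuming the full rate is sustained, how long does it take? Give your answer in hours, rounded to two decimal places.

17.73 hours

79.8 GB = 79,800,000,000 bytes = 638,400,000,000 bits
10 Mbps = 10,000,000 bits/s
time = 638,400,000,000 / 10,000,000 = 63,840.0000 s
63,840.0000 s / 3600 = 17.73 hours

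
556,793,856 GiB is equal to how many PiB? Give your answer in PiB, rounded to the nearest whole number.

531 PiB

556,793,856 GiB × 1,073,741,824 bytes/GiB = 597,852,850,533,433,344 bytes
1 PiB = 1,125,899,906,842,624 bytes
597,852,850,533,433,344 / 1,125,899,906,842,624 = 531 PiB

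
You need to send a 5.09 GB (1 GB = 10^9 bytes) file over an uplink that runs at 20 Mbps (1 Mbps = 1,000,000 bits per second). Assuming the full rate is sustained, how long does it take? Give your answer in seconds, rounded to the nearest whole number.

2,036 seconds

5.09 GB = 5,090,000,000 bytes = 40,720,000,000 bits
20 Mbps = 20,000,000 bits/s
time = 40,720,000,000 / 20,000,000 = 2,036 s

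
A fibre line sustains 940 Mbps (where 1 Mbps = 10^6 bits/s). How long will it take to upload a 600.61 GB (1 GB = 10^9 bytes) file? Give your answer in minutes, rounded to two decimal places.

600.61 GB = 600,610,000,000 bytes = 4,804,880,000,000 bits
940 Mbps = 940,000,000 bits/s
time = 4,804,880,000,000 / 940,000,000 = 5,111.574 s
5,111.574 s / 60 = 85.19 minutes

85.19 minutes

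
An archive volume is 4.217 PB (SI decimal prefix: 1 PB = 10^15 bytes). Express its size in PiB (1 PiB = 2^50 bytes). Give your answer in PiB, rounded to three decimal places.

3.745 PiB

4.217 PB = 4.217 × 10^15 bytes = 4,217,000,000,000,000 bytes
1 PiB = 1,125,899,906,842,624 bytes
4,217,000,000,000,000 / 1,125,899,906,842,624 = 3.745 PiB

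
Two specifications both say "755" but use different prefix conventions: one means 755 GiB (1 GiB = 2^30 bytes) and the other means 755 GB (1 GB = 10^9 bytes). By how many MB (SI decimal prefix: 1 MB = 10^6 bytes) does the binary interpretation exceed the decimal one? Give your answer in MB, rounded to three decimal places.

55,675.077 MB

755 GiB = 755 × 1,073,741,824 = 810,675,077,120 bytes
755 GB = 755 × 1,000,000,000 = 755,000,000,000 bytes
difference = 55,675,077,120 bytes
55,675,077,120 / 1,000,000 = 55,675.077 MB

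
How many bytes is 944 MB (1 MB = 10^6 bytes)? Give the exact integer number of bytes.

944,000,000 bytes

944 × 1,000,000 = 944,000,000 bytes  (1 MB = 10^6 bytes)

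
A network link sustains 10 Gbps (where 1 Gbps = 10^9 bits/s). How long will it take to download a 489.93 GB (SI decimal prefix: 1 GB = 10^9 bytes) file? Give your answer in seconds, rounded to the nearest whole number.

489.93 GB = 489,930,000,000 bytes = 3,919,440,000,000 bits
10 Gbps = 10,000,000,000 bits/s
time = 3,919,440,000,000 / 10,000,000,000 = 392 s

392 seconds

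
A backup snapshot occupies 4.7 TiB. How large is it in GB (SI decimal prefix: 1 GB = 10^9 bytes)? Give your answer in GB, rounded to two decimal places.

5,167.70 GB

4.7 TiB = 4.7 × 2^40 bytes = 5,167,704,650,547.2 bytes
1 GB = 10^9 bytes = 1,000,000,000 bytes
5,167,704,650,547.2 / 1,000,000,000 = 5,167.70 GB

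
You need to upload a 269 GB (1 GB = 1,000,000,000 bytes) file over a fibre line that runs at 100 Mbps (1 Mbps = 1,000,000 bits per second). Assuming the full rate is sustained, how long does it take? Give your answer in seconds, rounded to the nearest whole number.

21,520 seconds

269 GB = 269,000,000,000 bytes = 2,152,000,000,000 bits
100 Mbps = 100,000,000 bits/s
time = 2,152,000,000,000 / 100,000,000 = 21,520 s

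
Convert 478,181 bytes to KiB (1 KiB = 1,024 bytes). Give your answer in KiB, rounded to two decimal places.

466.97 KiB

478,181 bytes given.
1 KiB = 1,024 bytes
478,181 / 1,024 = 466.97 KiB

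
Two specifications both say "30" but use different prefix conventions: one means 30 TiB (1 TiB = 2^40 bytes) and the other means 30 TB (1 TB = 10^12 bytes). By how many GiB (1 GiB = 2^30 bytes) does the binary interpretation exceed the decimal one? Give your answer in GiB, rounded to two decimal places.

30 TiB = 30 × 1,099,511,627,776 = 32,985,348,833,280 bytes
30 TB = 30 × 1,000,000,000,000 = 30,000,000,000,000 bytes
difference = 2,985,348,833,280 bytes
2,985,348,833,280 / 1,073,741,824 = 2,780.32 GiB

2,780.32 GiB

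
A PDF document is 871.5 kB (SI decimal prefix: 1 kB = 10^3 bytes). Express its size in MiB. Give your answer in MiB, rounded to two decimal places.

0.83 MiB

871.5 kB = 871.5 × 10^3 bytes = 871,500 bytes
1 MiB = 2^20 bytes = 1,048,576 bytes
871,500 / 1,048,576 = 0.83 MiB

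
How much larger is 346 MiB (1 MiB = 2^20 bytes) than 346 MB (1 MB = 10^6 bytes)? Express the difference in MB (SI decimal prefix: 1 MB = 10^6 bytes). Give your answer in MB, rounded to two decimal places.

346 MiB = 346 × 1,048,576 = 362,807,296 bytes
346 MB = 346 × 1,000,000 = 346,000,000 bytes
difference = 16,807,296 bytes
16,807,296 / 1,000,000 = 16.81 MB

16.81 MB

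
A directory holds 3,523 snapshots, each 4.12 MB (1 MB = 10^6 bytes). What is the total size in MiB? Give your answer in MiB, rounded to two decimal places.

Total = 3,523 × 4.12 MB = 14514.76 MB
= 14514.76 × 1,000,000 bytes = 14,514,760,000 bytes
1 MiB = 1,048,576 bytes
14,514,760,000 / 1,048,576 = 13,842.35 MiB

13,842.35 MiB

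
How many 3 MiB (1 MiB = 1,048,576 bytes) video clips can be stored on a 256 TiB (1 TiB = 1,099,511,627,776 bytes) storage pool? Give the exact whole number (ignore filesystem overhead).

Capacity: 256 TiB = 281,474,976,710,656 bytes
Per item: 3 MiB = 3,145,728 bytes
⌊281,474,976,710,656 / 3,145,728⌋ = 89,478,485

89,478,485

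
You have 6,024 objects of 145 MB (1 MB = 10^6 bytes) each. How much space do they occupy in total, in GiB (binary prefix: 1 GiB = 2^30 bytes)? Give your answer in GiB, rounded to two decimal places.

813.49 GiB

Total = 6,024 × 145 MB = 873,480 MB
= 873,480 × 1,000,000 bytes = 873,480,000,000 bytes
1 GiB = 1,073,741,824 bytes
873,480,000,000 / 1,073,741,824 = 813.49 GiB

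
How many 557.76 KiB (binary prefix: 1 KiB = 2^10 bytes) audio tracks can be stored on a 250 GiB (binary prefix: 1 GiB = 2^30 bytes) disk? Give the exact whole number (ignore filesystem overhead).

469,994

Capacity: 250 GiB = 268,435,456,000 bytes
Per item: 557.76 KiB = 571,146.24 bytes
⌊268,435,456,000 / 571,146.24⌋ = 469,994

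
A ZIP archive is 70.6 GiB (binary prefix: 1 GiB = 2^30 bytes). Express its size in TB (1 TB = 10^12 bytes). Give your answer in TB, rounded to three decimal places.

0.076 TB

70.6 GiB = 70.6 × 2^30 bytes = 75,806,172,774.4 bytes
1 TB = 10^12 bytes = 1,000,000,000,000 bytes
75,806,172,774.4 / 1,000,000,000,000 = 0.076 TB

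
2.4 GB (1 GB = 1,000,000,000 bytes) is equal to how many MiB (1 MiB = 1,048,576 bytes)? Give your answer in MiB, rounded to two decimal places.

2.4 GB = 2.4 × 10^9 bytes = 2,400,000,000 bytes
1 MiB = 2^20 bytes = 1,048,576 bytes
2,400,000,000 / 1,048,576 = 2,288.82 MiB

2,288.82 MiB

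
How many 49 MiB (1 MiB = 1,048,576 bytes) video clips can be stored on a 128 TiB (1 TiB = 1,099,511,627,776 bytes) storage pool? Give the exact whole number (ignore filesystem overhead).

Capacity: 128 TiB = 140,737,488,355,328 bytes
Per item: 49 MiB = 51,380,224 bytes
⌊140,737,488,355,328 / 51,380,224⌋ = 2,739,137

2,739,137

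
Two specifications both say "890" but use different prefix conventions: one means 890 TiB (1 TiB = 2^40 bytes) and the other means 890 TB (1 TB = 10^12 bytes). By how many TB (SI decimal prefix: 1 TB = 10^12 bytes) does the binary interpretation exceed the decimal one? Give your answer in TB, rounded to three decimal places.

890 TiB = 890 × 1,099,511,627,776 = 978,565,348,720,640 bytes
890 TB = 890 × 1,000,000,000,000 = 890,000,000,000,000 bytes
difference = 88,565,348,720,640 bytes
88,565,348,720,640 / 1,000,000,000,000 = 88.565 TB

88.565 TB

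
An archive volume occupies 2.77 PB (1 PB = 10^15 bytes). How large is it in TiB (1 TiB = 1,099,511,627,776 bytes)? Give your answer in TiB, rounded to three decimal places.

2,519.300 TiB

2.77 PB × 1,000,000,000,000,000 bytes/PB = 2,770,000,000,000,000 bytes
1 TiB = 2^40 bytes = 1,099,511,627,776 bytes
2,770,000,000,000,000 / 1,099,511,627,776 = 2,519.300 TiB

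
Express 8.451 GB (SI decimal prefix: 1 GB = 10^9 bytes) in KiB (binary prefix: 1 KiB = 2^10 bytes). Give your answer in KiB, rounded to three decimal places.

8,252,929.688 KiB

8.451 GB × 1,000,000,000 bytes/GB = 8,451,000,000 bytes
1 KiB = 1,024 bytes
8,451,000,000 / 1,024 = 8,252,929.688 KiB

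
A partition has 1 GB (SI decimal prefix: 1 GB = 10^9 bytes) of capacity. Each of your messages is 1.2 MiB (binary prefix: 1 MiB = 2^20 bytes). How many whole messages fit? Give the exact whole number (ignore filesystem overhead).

794

Capacity: 1 GB = 1,000,000,000 bytes
Per item: 1.2 MiB = 1,258,291.2 bytes
⌊1,000,000,000 / 1,258,291.2⌋ = 794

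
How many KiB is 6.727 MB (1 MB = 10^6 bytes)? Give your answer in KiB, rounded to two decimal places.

6,569.34 KiB

6.727 MB = 6.727 × 10^6 bytes = 6,727,000 bytes
1 KiB = 2^10 bytes = 1,024 bytes
6,727,000 / 1,024 = 6,569.34 KiB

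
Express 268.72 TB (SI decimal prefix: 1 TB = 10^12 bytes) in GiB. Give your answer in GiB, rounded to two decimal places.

250,265.00 GiB

268.72 TB = 268.72 × 10^12 bytes = 268,720,000,000,000 bytes
1 GiB = 1,073,741,824 bytes
268,720,000,000,000 / 1,073,741,824 = 250,265.00 GiB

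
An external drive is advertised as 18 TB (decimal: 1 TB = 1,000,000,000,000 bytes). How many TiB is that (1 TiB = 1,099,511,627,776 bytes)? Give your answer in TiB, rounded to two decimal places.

18 TB × 1,000,000,000,000 bytes/TB = 18,000,000,000,000 bytes
1 TiB = 2^40 bytes = 1,099,511,627,776 bytes
18,000,000,000,000 / 1,099,511,627,776 = 16.37 TiB

16.37 TiB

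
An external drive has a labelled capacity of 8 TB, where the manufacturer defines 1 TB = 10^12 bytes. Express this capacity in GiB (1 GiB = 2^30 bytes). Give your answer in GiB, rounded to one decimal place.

7,450.6 GiB

8 TB = 8 × 10^12 bytes = 8,000,000,000,000 bytes
1 GiB = 2^30 bytes = 1,073,741,824 bytes
8,000,000,000,000 / 1,073,741,824 = 7,450.6 GiB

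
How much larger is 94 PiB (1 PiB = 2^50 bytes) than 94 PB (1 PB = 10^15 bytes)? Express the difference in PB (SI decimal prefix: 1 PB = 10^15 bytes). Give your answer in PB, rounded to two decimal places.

94 PiB = 94 × 1,125,899,906,842,624 = 105,834,591,243,206,656 bytes
94 PB = 94 × 1,000,000,000,000,000 = 94,000,000,000,000,000 bytes
difference = 11,834,591,243,206,656 bytes
11,834,591,243,206,656 / 1,000,000,000,000,000 = 11.83 PB

11.83 PB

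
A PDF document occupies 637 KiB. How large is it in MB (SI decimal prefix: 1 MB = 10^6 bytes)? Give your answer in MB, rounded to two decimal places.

637 KiB = 637 × 2^10 bytes = 652,288 bytes
1 MB = 1,000,000 bytes
652,288 / 1,000,000 = 0.65 MB

0.65 MB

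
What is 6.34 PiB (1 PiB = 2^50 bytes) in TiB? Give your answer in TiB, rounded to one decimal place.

6.34 PiB = 6.34 × 2^50 bytes = 7,138,205,409,382,236.16 bytes
1 TiB = 2^40 bytes = 1,099,511,627,776 bytes
7,138,205,409,382,236.16 / 1,099,511,627,776 = 6,492.2 TiB

6,492.2 TiB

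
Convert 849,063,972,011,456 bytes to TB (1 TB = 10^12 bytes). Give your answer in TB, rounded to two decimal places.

849.06 TB

849,063,972,011,456 bytes given.
1 TB = 1,000,000,000,000 bytes
849,063,972,011,456 / 1,000,000,000,000 = 849.06 TB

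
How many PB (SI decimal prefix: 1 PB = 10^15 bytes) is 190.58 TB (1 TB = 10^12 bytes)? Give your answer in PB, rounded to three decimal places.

0.191 PB

190.58 TB × 1,000,000,000,000 bytes/TB = 190,580,000,000,000 bytes
1 PB = 1,000,000,000,000,000 bytes
190,580,000,000,000 / 1,000,000,000,000,000 = 0.191 PB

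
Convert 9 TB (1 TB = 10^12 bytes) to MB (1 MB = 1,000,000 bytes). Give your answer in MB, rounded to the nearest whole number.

9,000,000 MB

9 TB × 1,000,000,000,000 bytes/TB = 9,000,000,000,000 bytes
1 MB = 1,000,000 bytes
9,000,000,000,000 / 1,000,000 = 9,000,000 MB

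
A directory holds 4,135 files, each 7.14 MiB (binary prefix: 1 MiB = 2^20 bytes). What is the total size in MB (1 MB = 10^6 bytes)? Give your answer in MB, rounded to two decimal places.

Total = 4,135 × 7.14 MiB = 29523.9 MiB
= 29523.9 × 1,048,576 bytes = 30,958,052,966.4 bytes
1 MB = 1,000,000 bytes
30,958,052,966.4 / 1,000,000 = 30,958.05 MB

30,958.05 MB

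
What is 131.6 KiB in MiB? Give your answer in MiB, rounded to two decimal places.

131.6 KiB = 131.6 × 2^10 bytes = 134,758.4 bytes
1 MiB = 2^20 bytes = 1,048,576 bytes
134,758.4 / 1,048,576 = 0.13 MiB

0.13 MiB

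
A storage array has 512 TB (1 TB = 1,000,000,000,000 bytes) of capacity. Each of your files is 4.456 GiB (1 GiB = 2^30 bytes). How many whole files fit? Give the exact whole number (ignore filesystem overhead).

107,010

Capacity: 512 TB = 512,000,000,000,000 bytes
Per item: 4.456 GiB = 4,784,593,567.744 bytes
⌊512,000,000,000,000 / 4,784,593,567.744⌋ = 107,010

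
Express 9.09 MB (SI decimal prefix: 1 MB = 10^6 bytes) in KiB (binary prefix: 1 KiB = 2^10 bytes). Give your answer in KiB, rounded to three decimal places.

8,876.953 KiB

9.09 MB = 9.09 × 10^6 bytes = 9,090,000 bytes
1 KiB = 2^10 bytes = 1,024 bytes
9,090,000 / 1,024 = 8,876.953 KiB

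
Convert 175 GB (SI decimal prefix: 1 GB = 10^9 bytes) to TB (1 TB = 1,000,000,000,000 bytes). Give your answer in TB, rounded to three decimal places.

0.175 TB

175 GB × 1,000,000,000 bytes/GB = 175,000,000,000 bytes
1 TB = 10^12 bytes = 1,000,000,000,000 bytes
175,000,000,000 / 1,000,000,000,000 = 0.175 TB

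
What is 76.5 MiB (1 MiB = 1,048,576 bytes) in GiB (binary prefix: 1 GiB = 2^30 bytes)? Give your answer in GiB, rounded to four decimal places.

76.5 MiB = 76.5 × 2^20 bytes = 80,216,064 bytes
1 GiB = 2^30 bytes = 1,073,741,824 bytes
80,216,064 / 1,073,741,824 = 0.0747 GiB

0.0747 GiB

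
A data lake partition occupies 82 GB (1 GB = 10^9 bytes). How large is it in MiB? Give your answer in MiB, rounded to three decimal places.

82 GB = 82 × 10^9 bytes = 82,000,000,000 bytes
1 MiB = 1,048,576 bytes
82,000,000,000 / 1,048,576 = 78,201.294 MiB

78,201.294 MiB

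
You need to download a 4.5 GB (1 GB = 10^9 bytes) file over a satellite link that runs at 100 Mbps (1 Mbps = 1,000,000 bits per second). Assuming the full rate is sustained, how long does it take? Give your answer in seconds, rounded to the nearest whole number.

4.5 GB = 4,500,000,000 bytes = 36,000,000,000 bits
100 Mbps = 100,000,000 bits/s
time = 36,000,000,000 / 100,000,000 = 360 s

360 seconds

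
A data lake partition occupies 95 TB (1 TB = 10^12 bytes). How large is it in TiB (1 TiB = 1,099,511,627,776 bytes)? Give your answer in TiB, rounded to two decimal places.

86.40 TiB

95 TB = 95 × 10^12 bytes = 95,000,000,000,000 bytes
1 TiB = 1,099,511,627,776 bytes
95,000,000,000,000 / 1,099,511,627,776 = 86.40 TiB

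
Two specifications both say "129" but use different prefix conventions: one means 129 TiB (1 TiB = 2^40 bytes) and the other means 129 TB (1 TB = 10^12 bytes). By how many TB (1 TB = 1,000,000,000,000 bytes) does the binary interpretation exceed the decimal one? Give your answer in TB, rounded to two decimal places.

129 TiB = 129 × 1,099,511,627,776 = 141,836,999,983,104 bytes
129 TB = 129 × 1,000,000,000,000 = 129,000,000,000,000 bytes
difference = 12,836,999,983,104 bytes
12,836,999,983,104 / 1,000,000,000,000 = 12.84 TB

12.84 TB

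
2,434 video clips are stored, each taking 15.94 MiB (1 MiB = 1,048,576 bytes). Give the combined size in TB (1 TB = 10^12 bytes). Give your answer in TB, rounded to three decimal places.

Total = 2,434 × 15.94 MiB = 38797.96 MiB
= 38797.96 × 1,048,576 bytes = 40,682,609,704.96 bytes
1 TB = 1,000,000,000,000 bytes
40,682,609,704.96 / 1,000,000,000,000 = 0.041 TB

0.041 TB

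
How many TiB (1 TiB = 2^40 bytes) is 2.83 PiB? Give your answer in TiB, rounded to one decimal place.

2.83 PiB = 2.83 × 2^50 bytes = 3,186,296,736,364,625.92 bytes
1 TiB = 1,099,511,627,776 bytes
3,186,296,736,364,625.92 / 1,099,511,627,776 = 2,897.9 TiB

2,897.9 TiB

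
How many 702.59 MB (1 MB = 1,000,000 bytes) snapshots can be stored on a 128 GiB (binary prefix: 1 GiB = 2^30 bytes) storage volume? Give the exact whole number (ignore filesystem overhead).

195

Capacity: 128 GiB = 137,438,953,472 bytes
Per item: 702.59 MB = 702,590,000 bytes
⌊137,438,953,472 / 702,590,000⌋ = 195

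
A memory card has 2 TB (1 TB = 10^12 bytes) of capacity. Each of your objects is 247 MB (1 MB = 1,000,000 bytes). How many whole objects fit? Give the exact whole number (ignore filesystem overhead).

Capacity: 2 TB = 2,000,000,000,000 bytes
Per item: 247 MB = 247,000,000 bytes
⌊2,000,000,000,000 / 247,000,000⌋ = 8,097

8,097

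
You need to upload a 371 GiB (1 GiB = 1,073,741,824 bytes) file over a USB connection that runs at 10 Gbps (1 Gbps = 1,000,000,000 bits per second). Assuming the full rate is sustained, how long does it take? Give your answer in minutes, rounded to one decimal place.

5.3 minutes

371 GiB = 398,358,216,704 bytes = 3,186,865,733,632 bits
10 Gbps = 10,000,000,000 bits/s
time = 3,186,865,733,632 / 10,000,000,000 = 318.69 s
318.69 s / 60 = 5.3 minutes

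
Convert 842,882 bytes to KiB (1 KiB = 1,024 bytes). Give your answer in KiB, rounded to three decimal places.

842,882 bytes given.
1 KiB = 1,024 bytes
842,882 / 1,024 = 823.127 KiB

823.127 KiB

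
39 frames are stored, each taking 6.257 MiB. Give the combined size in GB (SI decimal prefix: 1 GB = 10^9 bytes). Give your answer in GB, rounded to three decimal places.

0.256 GB

Total = 39 × 6.257 MiB = 244.023 MiB
= 244.023 × 1,048,576 bytes = 255,876,661.248 bytes
1 GB = 1,000,000,000 bytes
255,876,661.248 / 1,000,000,000 = 0.256 GB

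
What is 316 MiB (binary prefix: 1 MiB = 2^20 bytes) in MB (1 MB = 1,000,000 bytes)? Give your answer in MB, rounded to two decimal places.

316 MiB = 316 × 2^20 bytes = 331,350,016 bytes
1 MB = 1,000,000 bytes
331,350,016 / 1,000,000 = 331.35 MB

331.35 MB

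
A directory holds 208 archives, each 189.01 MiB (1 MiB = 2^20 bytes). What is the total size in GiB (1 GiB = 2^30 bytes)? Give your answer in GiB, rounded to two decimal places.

38.39 GiB

Total = 208 × 189.01 MiB = 39314.08 MiB
= 39314.08 × 1,048,576 bytes = 41,223,800,750.08 bytes
1 GiB = 1,073,741,824 bytes
41,223,800,750.08 / 1,073,741,824 = 38.39 GiB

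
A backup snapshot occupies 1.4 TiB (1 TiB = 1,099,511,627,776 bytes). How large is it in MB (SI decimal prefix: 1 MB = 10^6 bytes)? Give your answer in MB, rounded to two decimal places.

1.4 TiB = 1.4 × 2^40 bytes = 1,539,316,278,886.4 bytes
1 MB = 10^6 bytes = 1,000,000 bytes
1,539,316,278,886.4 / 1,000,000 = 1,539,316.28 MB

1,539,316.28 MB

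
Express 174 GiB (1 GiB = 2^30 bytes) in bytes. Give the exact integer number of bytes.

186,831,077,376 bytes

174 × 1,073,741,824 = 186,831,077,376 bytes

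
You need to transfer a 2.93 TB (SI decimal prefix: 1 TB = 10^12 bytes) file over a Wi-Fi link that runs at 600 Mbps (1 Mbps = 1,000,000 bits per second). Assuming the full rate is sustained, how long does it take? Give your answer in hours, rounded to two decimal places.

2.93 TB = 2,930,000,000,000 bytes = 23,440,000,000,000 bits
600 Mbps = 600,000,000 bits/s
time = 23,440,000,000,000 / 600,000,000 = 39,066.6667 s
39,066.6667 s / 3600 = 10.85 hours

10.85 hours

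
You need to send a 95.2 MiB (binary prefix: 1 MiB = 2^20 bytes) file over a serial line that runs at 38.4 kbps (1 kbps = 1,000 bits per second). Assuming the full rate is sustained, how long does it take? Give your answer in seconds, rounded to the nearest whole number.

95.2 MiB = 99,824,435.2 bytes = 798,595,481.6 bits
38.4 kbps = 38,400 bits/s
time = 798,595,481.6 / 38,400 = 20,797 s

20,797 seconds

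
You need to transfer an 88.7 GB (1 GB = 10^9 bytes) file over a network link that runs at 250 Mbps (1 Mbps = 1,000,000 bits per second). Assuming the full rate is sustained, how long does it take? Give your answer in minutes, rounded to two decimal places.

88.7 GB = 88,700,000,000 bytes = 709,600,000,000 bits
250 Mbps = 250,000,000 bits/s
time = 709,600,000,000 / 250,000,000 = 2,838.400 s
2,838.400 s / 60 = 47.31 minutes

47.31 minutes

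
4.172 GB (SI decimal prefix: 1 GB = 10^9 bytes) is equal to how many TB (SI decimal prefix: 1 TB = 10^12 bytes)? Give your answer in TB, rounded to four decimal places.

0.0042 TB

4.172 GB = 4.172 × 10^9 bytes = 4,172,000,000 bytes
1 TB = 10^12 bytes = 1,000,000,000,000 bytes
4,172,000,000 / 1,000,000,000,000 = 0.0042 TB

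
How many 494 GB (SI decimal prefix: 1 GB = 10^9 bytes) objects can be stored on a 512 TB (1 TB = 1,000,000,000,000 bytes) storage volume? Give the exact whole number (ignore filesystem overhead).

1,036

Capacity: 512 TB = 512,000,000,000,000 bytes
Per item: 494 GB = 494,000,000,000 bytes
⌊512,000,000,000,000 / 494,000,000,000⌋ = 1,036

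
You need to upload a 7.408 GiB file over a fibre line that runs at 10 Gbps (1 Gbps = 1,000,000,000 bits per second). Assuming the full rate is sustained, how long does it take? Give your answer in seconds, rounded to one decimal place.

6.4 seconds

7.408 GiB = 7,954,279,432.192 bytes = 63,634,235,457.536 bits
10 Gbps = 10,000,000,000 bits/s
time = 63,634,235,457.536 / 10,000,000,000 = 6.4 s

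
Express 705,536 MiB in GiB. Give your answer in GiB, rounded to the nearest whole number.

705,536 MiB = 705,536 × 2^20 bytes = 739,808,116,736 bytes
1 GiB = 1,073,741,824 bytes
739,808,116,736 / 1,073,741,824 = 689 GiB

689 GiB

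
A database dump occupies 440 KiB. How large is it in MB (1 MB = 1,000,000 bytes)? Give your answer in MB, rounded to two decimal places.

0.45 MB

440 KiB = 440 × 2^10 bytes = 450,560 bytes
1 MB = 10^6 bytes = 1,000,000 bytes
450,560 / 1,000,000 = 0.45 MB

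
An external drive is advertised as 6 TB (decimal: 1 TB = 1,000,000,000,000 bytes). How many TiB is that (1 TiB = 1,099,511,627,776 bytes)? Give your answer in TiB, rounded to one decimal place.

5.5 TiB

6 TB = 6 × 10^12 bytes = 6,000,000,000,000 bytes
1 TiB = 2^40 bytes = 1,099,511,627,776 bytes
6,000,000,000,000 / 1,099,511,627,776 = 5.5 TiB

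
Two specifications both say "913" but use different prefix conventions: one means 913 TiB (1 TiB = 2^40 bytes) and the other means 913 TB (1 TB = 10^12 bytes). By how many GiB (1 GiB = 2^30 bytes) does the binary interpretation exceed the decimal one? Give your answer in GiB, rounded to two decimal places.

84,614.49 GiB

913 TiB = 913 × 1,099,511,627,776 = 1,003,854,116,159,488 bytes
913 TB = 913 × 1,000,000,000,000 = 913,000,000,000,000 bytes
difference = 90,854,116,159,488 bytes
90,854,116,159,488 / 1,073,741,824 = 84,614.49 GiB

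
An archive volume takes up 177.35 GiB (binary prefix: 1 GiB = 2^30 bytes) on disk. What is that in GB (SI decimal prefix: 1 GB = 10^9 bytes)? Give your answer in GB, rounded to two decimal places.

177.35 GiB = 177.35 × 2^30 bytes = 190,428,112,486.4 bytes
1 GB = 1,000,000,000 bytes
190,428,112,486.4 / 1,000,000,000 = 190.43 GB

190.43 GB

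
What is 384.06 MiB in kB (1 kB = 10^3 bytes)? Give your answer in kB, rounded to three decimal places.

402,716.099 kB

384.06 MiB = 384.06 × 2^20 bytes = 402,716,098.56 bytes
1 kB = 10^3 bytes = 1,000 bytes
402,716,098.56 / 1,000 = 402,716.099 kB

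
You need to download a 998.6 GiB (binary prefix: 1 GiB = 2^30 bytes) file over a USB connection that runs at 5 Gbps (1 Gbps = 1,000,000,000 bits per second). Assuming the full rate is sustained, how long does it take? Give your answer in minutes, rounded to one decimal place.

28.6 minutes

998.6 GiB = 1,072,238,585,446.4 bytes = 8,577,908,683,571.2 bits
5 Gbps = 5,000,000,000 bits/s
time = 8,577,908,683,571.2 / 5,000,000,000 = 1,715.58 s
1,715.58 s / 60 = 28.6 minutes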